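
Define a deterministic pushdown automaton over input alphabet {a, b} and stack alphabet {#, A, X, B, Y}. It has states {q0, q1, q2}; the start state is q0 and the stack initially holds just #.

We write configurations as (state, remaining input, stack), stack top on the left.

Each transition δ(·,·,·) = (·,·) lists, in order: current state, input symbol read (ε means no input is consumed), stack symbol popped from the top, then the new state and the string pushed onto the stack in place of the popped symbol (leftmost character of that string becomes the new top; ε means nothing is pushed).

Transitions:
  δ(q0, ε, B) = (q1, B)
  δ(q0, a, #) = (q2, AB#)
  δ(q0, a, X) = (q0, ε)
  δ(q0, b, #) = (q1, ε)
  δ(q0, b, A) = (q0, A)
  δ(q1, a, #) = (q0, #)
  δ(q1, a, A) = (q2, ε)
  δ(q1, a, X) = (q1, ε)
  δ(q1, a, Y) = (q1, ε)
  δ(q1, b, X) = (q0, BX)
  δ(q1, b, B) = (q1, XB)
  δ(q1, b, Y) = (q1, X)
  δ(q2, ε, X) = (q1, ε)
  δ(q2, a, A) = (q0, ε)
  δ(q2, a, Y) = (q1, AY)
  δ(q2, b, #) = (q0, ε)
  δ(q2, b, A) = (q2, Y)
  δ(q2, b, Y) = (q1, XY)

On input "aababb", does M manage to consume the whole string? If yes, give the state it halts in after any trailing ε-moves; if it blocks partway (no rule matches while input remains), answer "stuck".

(q0, aababb, #)
  read a, top #: go to q2, push AB# → (q2, ababb, AB#)
  read a, top A: go to q0, push ε → (q0, babb, B#)
  ε-move, top B: go to q1, push B → (q1, babb, B#)
  read b, top B: go to q1, push XB → (q1, abb, XB#)
  read a, top X: go to q1, push ε → (q1, bb, B#)
  read b, top B: go to q1, push XB → (q1, b, XB#)
  read b, top X: go to q0, push BX → (q0, ε, BXB#)
  ε-move, top B: go to q1, push B → (q1, ε, BXB#)
All input consumed; M is in state q1.

q1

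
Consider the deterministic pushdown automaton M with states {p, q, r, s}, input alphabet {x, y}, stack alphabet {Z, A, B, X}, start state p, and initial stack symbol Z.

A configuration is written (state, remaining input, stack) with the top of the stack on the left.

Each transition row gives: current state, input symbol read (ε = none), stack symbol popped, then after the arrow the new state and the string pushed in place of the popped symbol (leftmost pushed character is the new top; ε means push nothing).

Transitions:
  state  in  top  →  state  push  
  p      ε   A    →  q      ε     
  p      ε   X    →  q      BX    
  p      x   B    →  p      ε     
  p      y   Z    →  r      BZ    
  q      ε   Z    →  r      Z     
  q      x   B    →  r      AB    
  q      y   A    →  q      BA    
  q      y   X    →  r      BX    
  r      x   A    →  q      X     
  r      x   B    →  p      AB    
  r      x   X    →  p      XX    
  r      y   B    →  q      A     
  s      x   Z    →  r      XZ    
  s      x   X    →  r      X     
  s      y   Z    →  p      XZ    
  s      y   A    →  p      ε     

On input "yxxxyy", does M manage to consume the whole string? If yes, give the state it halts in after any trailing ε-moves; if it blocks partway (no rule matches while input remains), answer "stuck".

(p, yxxxyy, Z)
  read y, top Z: go to r, push BZ → (r, xxxyy, BZ)
  read x, top B: go to p, push AB → (p, xxyy, ABZ)
  ε-move, top A: go to q, push ε → (q, xxyy, BZ)
  read x, top B: go to r, push AB → (r, xyy, ABZ)
  read x, top A: go to q, push X → (q, yy, XBZ)
  read y, top X: go to r, push BX → (r, y, BXBZ)
  read y, top B: go to q, push A → (q, ε, AXBZ)
All input consumed; M is in state q.

q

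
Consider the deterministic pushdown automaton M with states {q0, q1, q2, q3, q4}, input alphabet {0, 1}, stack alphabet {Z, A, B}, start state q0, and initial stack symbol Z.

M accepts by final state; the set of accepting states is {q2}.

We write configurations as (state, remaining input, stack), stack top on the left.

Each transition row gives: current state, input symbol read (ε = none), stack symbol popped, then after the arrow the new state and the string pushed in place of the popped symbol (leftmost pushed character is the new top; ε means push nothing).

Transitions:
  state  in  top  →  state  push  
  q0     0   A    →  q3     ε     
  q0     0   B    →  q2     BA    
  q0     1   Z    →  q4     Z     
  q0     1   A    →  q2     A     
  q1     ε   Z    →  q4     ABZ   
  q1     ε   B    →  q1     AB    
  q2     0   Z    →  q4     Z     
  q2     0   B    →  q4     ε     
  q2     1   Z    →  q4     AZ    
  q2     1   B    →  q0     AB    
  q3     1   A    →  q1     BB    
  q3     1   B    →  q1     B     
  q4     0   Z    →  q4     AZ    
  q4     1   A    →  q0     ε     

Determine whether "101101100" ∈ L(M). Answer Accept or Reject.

Reject

(q0, 101101100, Z)
  read 1, top Z: go to q4, push Z → (q4, 01101100, Z)
  read 0, top Z: go to q4, push AZ → (q4, 1101100, AZ)
  read 1, top A: go to q0, push ε → (q0, 101100, Z)
  read 1, top Z: go to q4, push Z → (q4, 01100, Z)
  read 0, top Z: go to q4, push AZ → (q4, 1100, AZ)
  read 1, top A: go to q0, push ε → (q0, 100, Z)
  read 1, top Z: go to q4, push Z → (q4, 00, Z)
  read 0, top Z: go to q4, push AZ → (q4, 0, AZ)
No transition applies at (q4, 0, AZ); input not fully consumed.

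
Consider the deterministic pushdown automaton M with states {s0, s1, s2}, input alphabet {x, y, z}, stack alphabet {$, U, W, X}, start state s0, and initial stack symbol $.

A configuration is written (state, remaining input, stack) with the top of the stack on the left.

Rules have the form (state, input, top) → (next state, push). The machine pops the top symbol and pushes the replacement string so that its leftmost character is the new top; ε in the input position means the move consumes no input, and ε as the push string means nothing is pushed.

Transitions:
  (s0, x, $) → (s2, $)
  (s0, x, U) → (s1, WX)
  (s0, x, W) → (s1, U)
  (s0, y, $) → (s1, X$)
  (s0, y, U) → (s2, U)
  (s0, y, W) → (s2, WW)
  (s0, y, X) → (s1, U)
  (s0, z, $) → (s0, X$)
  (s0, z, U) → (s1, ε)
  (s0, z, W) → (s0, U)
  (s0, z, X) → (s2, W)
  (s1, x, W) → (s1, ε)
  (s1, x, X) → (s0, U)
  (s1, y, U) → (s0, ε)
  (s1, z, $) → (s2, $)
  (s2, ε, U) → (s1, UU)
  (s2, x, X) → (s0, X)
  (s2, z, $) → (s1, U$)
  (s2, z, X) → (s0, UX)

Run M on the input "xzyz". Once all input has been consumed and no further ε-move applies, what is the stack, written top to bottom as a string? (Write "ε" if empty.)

(s0, xzyz, $)
  read x, top $: go to s2, push $ → (s2, zyz, $)
  read z, top $: go to s1, push U$ → (s1, yz, U$)
  read y, top U: go to s0, push ε → (s0, z, $)
  read z, top $: go to s0, push X$ → (s0, ε, X$)
All input consumed in state s0 with stack X$.

X$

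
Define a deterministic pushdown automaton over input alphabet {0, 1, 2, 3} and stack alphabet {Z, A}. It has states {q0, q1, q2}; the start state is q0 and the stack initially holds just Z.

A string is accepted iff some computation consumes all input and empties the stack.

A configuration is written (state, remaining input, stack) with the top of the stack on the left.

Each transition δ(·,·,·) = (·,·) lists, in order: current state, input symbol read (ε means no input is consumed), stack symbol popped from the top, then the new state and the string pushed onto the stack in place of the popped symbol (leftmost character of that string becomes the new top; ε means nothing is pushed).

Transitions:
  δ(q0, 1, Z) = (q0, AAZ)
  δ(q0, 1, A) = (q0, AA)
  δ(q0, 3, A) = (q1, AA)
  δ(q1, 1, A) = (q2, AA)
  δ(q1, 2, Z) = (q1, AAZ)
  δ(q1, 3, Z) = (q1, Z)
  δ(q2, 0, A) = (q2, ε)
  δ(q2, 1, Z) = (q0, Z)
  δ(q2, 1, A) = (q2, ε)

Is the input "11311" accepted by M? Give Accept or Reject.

(q0, 11311, Z)
  read 1, top Z: go to q0, push AAZ → (q0, 1311, AAZ)
  read 1, top A: go to q0, push AA → (q0, 311, AAAZ)
  read 3, top A: go to q1, push AA → (q1, 11, AAAAZ)
  read 1, top A: go to q2, push AA → (q2, 1, AAAAAZ)
  read 1, top A: go to q2, push ε → (q2, ε, AAAAZ)
All input consumed; stack is AAAAZ, not empty, and no further ε-move applies.

Reject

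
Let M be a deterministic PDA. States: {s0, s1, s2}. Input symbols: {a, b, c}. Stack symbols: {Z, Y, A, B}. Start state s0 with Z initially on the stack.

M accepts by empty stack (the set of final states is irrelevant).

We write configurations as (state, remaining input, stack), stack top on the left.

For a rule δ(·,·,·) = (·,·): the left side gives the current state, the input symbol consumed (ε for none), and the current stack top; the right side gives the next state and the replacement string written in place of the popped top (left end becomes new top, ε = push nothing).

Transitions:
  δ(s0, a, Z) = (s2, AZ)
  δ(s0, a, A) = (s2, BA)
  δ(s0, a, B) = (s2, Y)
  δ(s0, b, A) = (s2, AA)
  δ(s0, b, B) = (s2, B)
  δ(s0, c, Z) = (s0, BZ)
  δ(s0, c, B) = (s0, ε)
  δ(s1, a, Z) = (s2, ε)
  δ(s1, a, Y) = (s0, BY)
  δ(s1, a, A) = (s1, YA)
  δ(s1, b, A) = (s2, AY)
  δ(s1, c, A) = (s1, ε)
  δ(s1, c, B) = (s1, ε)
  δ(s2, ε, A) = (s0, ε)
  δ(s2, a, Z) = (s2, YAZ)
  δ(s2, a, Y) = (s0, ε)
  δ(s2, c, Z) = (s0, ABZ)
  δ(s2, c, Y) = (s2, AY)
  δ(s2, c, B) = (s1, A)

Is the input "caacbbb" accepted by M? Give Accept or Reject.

Reject

(s0, caacbbb, Z) ⊢ (s0, aacbbb, BZ) ⊢ (s2, acbbb, YZ) ⊢ (s0, cbbb, Z) ⊢ (s0, bbb, BZ) ⊢ (s2, bb, BZ)
No transition applies at (s2, bb, BZ); input not fully consumed.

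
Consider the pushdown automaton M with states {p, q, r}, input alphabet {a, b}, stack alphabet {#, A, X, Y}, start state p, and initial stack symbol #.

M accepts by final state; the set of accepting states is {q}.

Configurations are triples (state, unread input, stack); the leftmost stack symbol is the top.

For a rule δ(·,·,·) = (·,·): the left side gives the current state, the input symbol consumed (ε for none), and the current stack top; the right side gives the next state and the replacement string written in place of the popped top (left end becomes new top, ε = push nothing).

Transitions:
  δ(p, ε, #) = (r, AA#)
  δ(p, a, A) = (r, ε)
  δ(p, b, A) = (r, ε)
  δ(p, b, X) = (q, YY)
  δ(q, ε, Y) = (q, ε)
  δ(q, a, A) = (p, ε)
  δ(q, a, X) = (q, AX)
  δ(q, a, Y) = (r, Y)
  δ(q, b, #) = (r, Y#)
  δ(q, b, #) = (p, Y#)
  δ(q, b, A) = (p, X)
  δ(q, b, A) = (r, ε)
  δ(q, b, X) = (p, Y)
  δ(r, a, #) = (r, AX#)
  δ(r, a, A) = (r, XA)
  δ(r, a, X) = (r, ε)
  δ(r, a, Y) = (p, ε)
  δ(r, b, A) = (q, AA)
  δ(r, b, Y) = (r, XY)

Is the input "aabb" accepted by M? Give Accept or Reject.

Reject

No computation consumes all input and reaches a final state.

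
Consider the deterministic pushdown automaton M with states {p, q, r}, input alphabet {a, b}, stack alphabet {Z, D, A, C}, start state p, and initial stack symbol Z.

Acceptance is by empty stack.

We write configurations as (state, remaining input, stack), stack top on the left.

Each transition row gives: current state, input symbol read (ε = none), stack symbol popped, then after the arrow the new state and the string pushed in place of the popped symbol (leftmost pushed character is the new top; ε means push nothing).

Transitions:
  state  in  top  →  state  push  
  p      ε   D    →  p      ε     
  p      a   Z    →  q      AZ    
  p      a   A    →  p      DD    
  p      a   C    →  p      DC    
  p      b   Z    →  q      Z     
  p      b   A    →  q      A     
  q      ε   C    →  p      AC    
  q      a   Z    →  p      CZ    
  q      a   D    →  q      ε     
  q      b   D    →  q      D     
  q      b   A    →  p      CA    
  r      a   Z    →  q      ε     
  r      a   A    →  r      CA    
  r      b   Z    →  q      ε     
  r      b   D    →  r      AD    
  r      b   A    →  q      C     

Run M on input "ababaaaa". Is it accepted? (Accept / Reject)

Reject

(p, ababaaaa, Z)
  read a, top Z: go to q, push AZ → (q, babaaaa, AZ)
  read b, top A: go to p, push CA → (p, abaaaa, CAZ)
  read a, top C: go to p, push DC → (p, baaaa, DCAZ)
  ε-move, top D: go to p, push ε → (p, baaaa, CAZ)
No transition applies at (p, baaaa, CAZ); input not fully consumed.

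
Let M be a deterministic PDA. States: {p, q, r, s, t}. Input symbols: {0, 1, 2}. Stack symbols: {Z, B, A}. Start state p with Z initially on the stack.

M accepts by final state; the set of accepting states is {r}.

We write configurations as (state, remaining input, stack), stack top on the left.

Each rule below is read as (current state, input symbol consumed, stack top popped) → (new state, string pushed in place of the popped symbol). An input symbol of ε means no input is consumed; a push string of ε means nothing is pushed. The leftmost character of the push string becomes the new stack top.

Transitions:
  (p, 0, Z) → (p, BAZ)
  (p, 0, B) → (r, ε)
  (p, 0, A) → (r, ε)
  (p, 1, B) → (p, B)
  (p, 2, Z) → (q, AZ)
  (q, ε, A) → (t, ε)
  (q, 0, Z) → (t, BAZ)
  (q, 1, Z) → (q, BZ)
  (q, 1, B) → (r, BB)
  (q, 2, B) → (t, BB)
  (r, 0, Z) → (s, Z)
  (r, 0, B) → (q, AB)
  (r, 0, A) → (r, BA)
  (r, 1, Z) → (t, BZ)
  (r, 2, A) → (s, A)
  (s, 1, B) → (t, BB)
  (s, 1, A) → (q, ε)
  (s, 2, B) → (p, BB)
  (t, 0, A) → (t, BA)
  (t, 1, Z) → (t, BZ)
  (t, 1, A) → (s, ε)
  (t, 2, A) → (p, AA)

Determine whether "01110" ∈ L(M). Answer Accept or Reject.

(p, 01110, Z)
  read 0, top Z: go to p, push BAZ → (p, 1110, BAZ)
  read 1, top B: go to p, push B → (p, 110, BAZ)
  read 1, top B: go to p, push B → (p, 10, BAZ)
  read 1, top B: go to p, push B → (p, 0, BAZ)
  read 0, top B: go to r, push ε → (r, ε, AZ)
All input consumed; state r ∈ F.

Accept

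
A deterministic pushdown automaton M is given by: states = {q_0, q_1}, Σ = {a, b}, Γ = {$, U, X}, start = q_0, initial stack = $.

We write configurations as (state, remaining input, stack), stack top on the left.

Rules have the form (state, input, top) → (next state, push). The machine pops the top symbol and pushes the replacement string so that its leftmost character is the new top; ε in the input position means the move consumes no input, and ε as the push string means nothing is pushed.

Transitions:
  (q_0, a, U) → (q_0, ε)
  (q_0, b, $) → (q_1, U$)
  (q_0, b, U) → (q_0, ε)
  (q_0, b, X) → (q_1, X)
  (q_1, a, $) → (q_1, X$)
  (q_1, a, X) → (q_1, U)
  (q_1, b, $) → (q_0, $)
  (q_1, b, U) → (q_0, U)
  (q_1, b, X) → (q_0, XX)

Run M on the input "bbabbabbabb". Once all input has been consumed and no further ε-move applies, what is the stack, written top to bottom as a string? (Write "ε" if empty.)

(q_0, bbabbabbabb, $)
  read b, top $: go to q_1, push U$ → (q_1, babbabbabb, U$)
  read b, top U: go to q_0, push U → (q_0, abbabbabb, U$)
  read a, top U: go to q_0, push ε → (q_0, bbabbabb, $)
  read b, top $: go to q_1, push U$ → (q_1, babbabb, U$)
  read b, top U: go to q_0, push U → (q_0, abbabb, U$)
  read a, top U: go to q_0, push ε → (q_0, bbabb, $)
  read b, top $: go to q_1, push U$ → (q_1, babb, U$)
  read b, top U: go to q_0, push U → (q_0, abb, U$)
  read a, top U: go to q_0, push ε → (q_0, bb, $)
  read b, top $: go to q_1, push U$ → (q_1, b, U$)
  read b, top U: go to q_0, push U → (q_0, ε, U$)
All input consumed in state q_0 with stack U$.

U$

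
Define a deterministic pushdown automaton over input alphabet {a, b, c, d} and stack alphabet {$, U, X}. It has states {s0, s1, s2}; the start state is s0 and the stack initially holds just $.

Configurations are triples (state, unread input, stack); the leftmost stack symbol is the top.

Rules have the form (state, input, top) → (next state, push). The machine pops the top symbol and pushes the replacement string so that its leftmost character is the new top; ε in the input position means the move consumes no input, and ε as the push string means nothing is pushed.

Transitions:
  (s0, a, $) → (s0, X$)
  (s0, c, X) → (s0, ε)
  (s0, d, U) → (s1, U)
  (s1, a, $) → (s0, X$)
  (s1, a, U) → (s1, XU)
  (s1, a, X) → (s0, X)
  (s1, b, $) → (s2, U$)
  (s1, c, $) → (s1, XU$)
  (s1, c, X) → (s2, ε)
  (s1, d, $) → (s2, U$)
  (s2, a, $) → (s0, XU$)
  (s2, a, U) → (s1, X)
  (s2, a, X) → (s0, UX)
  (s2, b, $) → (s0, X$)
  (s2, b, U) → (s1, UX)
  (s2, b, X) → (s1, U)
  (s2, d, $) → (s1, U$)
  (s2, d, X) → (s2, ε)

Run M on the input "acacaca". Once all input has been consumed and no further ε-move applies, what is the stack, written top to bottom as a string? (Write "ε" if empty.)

(s0, acacaca, $)
  read a, top $: go to s0, push X$ → (s0, cacaca, X$)
  read c, top X: go to s0, push ε → (s0, acaca, $)
  read a, top $: go to s0, push X$ → (s0, caca, X$)
  read c, top X: go to s0, push ε → (s0, aca, $)
  read a, top $: go to s0, push X$ → (s0, ca, X$)
  read c, top X: go to s0, push ε → (s0, a, $)
  read a, top $: go to s0, push X$ → (s0, ε, X$)
All input consumed in state s0 with stack X$.

X$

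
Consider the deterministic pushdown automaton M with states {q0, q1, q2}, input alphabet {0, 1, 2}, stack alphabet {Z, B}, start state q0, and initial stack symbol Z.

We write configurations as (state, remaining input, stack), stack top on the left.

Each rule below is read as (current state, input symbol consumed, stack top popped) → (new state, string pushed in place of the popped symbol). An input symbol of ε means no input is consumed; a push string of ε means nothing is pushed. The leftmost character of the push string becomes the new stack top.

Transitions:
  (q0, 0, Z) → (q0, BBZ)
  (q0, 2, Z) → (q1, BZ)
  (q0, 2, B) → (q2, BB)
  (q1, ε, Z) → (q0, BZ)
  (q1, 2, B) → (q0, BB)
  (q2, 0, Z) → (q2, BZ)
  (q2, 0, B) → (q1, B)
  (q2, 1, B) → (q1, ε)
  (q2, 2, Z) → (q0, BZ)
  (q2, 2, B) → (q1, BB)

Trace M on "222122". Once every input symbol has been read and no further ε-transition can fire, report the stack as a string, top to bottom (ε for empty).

BBBBZ

(q0, 222122, Z)
  read 2, top Z: go to q1, push BZ → (q1, 22122, BZ)
  read 2, top B: go to q0, push BB → (q0, 2122, BBZ)
  read 2, top B: go to q2, push BB → (q2, 122, BBBZ)
  read 1, top B: go to q1, push ε → (q1, 22, BBZ)
  read 2, top B: go to q0, push BB → (q0, 2, BBBZ)
  read 2, top B: go to q2, push BB → (q2, ε, BBBBZ)
All input consumed in state q2 with stack BBBBZ.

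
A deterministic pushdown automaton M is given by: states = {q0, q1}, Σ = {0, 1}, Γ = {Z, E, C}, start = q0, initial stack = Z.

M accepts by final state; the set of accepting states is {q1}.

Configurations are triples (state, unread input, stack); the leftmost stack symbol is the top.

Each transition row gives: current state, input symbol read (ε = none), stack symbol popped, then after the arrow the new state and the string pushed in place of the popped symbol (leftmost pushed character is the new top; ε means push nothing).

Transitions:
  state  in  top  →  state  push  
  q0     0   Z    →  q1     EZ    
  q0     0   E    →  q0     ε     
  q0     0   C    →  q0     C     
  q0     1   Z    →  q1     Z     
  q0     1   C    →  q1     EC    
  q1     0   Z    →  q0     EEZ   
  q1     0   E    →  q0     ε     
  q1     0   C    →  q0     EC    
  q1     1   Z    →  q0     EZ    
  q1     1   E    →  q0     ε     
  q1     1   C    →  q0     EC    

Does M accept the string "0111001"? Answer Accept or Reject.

Reject

(q0, 0111001, Z)
  read 0, top Z: go to q1, push EZ → (q1, 111001, EZ)
  read 1, top E: go to q0, push ε → (q0, 11001, Z)
  read 1, top Z: go to q1, push Z → (q1, 1001, Z)
  read 1, top Z: go to q0, push EZ → (q0, 001, EZ)
  read 0, top E: go to q0, push ε → (q0, 01, Z)
  read 0, top Z: go to q1, push EZ → (q1, 1, EZ)
  read 1, top E: go to q0, push ε → (q0, ε, Z)
All input consumed; state q0 ∉ F and no further ε-move applies.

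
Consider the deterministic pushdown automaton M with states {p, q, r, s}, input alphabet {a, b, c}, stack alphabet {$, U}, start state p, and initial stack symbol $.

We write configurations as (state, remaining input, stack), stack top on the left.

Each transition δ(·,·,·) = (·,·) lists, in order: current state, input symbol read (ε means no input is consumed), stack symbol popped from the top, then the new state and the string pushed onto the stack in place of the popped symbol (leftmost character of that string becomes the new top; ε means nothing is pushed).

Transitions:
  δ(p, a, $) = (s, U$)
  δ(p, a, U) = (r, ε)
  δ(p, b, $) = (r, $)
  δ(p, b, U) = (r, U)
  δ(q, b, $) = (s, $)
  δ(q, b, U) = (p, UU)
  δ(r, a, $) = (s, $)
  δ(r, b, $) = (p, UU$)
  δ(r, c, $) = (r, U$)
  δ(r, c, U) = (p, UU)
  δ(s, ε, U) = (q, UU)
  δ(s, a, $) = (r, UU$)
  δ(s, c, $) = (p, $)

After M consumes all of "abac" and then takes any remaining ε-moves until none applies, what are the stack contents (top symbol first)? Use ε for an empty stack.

UUU$

(p, abac, $) ⊢ (s, bac, U$) ⊢ (q, bac, UU$) ⊢ (p, ac, UUU$) ⊢ (r, c, UU$) ⊢ (p, ε, UUU$)
All input consumed in state p with stack UUU$.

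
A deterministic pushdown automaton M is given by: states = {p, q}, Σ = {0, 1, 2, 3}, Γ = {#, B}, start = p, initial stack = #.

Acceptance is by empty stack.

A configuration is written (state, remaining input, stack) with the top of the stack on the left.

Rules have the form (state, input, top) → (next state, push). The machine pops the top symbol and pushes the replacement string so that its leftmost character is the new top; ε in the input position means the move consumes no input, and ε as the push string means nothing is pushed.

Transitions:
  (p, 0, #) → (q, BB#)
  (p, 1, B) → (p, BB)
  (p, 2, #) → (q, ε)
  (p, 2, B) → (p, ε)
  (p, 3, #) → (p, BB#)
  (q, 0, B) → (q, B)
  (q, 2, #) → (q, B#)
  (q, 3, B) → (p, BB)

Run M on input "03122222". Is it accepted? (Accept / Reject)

(p, 03122222, #)
  read 0, top #: go to q, push BB# → (q, 3122222, BB#)
  read 3, top B: go to p, push BB → (p, 122222, BBB#)
  read 1, top B: go to p, push BB → (p, 22222, BBBB#)
  read 2, top B: go to p, push ε → (p, 2222, BBB#)
  read 2, top B: go to p, push ε → (p, 222, BB#)
  read 2, top B: go to p, push ε → (p, 22, B#)
  read 2, top B: go to p, push ε → (p, 2, #)
  read 2, top #: go to q, push ε → (q, ε, ε)
All input consumed and the stack is empty.

Accept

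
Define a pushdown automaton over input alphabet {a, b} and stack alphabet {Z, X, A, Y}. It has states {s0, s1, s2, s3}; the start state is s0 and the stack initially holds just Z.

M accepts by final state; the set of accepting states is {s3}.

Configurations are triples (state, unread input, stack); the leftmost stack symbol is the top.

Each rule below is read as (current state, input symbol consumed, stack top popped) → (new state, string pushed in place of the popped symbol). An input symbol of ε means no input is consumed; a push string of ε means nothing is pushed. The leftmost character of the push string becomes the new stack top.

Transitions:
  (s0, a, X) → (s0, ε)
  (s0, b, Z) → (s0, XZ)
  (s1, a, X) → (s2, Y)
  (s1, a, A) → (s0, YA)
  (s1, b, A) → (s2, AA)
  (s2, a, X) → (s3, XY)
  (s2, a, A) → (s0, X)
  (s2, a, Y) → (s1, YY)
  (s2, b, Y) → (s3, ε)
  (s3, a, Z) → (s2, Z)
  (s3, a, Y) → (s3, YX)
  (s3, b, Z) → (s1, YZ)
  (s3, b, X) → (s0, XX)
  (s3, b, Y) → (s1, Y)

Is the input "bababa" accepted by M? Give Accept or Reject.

Reject

No computation consumes all input and reaches a final state.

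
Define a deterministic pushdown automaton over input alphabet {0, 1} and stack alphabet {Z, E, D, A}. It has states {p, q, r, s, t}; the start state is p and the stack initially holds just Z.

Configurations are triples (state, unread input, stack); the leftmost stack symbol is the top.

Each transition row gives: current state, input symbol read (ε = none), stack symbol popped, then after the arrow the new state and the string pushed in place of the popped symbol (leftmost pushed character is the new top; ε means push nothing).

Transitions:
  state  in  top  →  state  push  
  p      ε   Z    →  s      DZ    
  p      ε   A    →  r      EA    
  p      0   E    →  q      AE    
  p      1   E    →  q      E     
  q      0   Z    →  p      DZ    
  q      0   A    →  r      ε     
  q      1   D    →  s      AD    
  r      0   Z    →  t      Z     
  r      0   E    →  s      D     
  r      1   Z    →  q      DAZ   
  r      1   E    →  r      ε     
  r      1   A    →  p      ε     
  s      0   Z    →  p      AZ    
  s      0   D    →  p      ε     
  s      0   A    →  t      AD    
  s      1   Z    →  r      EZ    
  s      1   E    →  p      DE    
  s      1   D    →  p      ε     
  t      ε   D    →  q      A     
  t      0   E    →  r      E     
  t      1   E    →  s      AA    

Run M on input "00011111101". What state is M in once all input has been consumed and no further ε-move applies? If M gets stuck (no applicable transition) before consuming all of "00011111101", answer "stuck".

(p, 00011111101, Z)
  ε-move, top Z: go to s, push DZ → (s, 00011111101, DZ)
  read 0, top D: go to p, push ε → (p, 0011111101, Z)
  ε-move, top Z: go to s, push DZ → (s, 0011111101, DZ)
  read 0, top D: go to p, push ε → (p, 011111101, Z)
  ε-move, top Z: go to s, push DZ → (s, 011111101, DZ)
  read 0, top D: go to p, push ε → (p, 11111101, Z)
  ε-move, top Z: go to s, push DZ → (s, 11111101, DZ)
  read 1, top D: go to p, push ε → (p, 1111101, Z)
  ε-move, top Z: go to s, push DZ → (s, 1111101, DZ)
  read 1, top D: go to p, push ε → (p, 111101, Z)
  ε-move, top Z: go to s, push DZ → (s, 111101, DZ)
  read 1, top D: go to p, push ε → (p, 11101, Z)
  ε-move, top Z: go to s, push DZ → (s, 11101, DZ)
  read 1, top D: go to p, push ε → (p, 1101, Z)
  ε-move, top Z: go to s, push DZ → (s, 1101, DZ)
  read 1, top D: go to p, push ε → (p, 101, Z)
  ε-move, top Z: go to s, push DZ → (s, 101, DZ)
  read 1, top D: go to p, push ε → (p, 01, Z)
  ε-move, top Z: go to s, push DZ → (s, 01, DZ)
  read 0, top D: go to p, push ε → (p, 1, Z)
  ε-move, top Z: go to s, push DZ → (s, 1, DZ)
  read 1, top D: go to p, push ε → (p, ε, Z)
  ε-move, top Z: go to s, push DZ → (s, ε, DZ)
All input consumed; M is in state s.

s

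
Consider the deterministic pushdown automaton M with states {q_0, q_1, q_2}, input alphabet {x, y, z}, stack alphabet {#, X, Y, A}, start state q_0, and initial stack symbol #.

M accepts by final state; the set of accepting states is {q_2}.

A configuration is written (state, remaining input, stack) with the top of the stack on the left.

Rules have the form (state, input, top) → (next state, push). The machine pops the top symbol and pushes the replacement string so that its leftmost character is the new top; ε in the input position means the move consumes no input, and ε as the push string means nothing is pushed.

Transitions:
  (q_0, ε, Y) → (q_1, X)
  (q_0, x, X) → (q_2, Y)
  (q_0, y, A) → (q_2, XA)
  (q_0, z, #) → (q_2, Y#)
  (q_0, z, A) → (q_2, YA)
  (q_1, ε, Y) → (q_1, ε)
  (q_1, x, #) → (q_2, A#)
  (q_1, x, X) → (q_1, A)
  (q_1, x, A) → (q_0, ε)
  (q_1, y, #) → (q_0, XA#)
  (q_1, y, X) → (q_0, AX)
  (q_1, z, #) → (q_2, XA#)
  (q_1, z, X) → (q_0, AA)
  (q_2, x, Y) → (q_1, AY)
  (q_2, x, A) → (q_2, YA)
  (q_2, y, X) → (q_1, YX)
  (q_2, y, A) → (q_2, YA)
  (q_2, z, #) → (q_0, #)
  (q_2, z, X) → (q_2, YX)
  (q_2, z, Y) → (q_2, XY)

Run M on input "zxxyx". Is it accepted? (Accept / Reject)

Reject

(q_0, zxxyx, #)
  read z, top #: go to q_2, push Y# → (q_2, xxyx, Y#)
  read x, top Y: go to q_1, push AY → (q_1, xyx, AY#)
  read x, top A: go to q_0, push ε → (q_0, yx, Y#)
  ε-move, top Y: go to q_1, push X → (q_1, yx, X#)
  read y, top X: go to q_0, push AX → (q_0, x, AX#)
No transition applies at (q_0, x, AX#); input not fully consumed.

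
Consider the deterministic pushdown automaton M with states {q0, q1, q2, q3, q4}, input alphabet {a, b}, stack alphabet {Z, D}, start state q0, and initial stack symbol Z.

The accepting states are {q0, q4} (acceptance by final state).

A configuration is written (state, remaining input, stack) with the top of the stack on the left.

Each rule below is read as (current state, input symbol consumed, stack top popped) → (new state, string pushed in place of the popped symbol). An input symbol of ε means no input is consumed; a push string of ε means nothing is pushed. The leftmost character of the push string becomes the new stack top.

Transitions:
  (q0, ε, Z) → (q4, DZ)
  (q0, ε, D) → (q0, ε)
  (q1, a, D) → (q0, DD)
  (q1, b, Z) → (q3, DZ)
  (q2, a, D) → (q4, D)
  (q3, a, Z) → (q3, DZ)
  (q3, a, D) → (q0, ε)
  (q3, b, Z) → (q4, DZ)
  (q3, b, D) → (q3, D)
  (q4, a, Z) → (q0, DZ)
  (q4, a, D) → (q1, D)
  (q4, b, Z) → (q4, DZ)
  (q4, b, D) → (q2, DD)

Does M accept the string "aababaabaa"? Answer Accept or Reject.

(q0, aababaabaa, Z) ⊢ (q4, aababaabaa, DZ) ⊢ (q1, ababaabaa, DZ) ⊢ (q0, babaabaa, DDZ) ⊢ (q0, babaabaa, DZ) ⊢ (q0, babaabaa, Z) ⊢ (q4, babaabaa, DZ) ⊢ (q2, abaabaa, DDZ) ⊢ (q4, baabaa, DDZ) ⊢ (q2, aabaa, DDDZ) ⊢ (q4, abaa, DDDZ) ⊢ (q1, baa, DDDZ)
No transition applies at (q1, baa, DDDZ); input not fully consumed.

Reject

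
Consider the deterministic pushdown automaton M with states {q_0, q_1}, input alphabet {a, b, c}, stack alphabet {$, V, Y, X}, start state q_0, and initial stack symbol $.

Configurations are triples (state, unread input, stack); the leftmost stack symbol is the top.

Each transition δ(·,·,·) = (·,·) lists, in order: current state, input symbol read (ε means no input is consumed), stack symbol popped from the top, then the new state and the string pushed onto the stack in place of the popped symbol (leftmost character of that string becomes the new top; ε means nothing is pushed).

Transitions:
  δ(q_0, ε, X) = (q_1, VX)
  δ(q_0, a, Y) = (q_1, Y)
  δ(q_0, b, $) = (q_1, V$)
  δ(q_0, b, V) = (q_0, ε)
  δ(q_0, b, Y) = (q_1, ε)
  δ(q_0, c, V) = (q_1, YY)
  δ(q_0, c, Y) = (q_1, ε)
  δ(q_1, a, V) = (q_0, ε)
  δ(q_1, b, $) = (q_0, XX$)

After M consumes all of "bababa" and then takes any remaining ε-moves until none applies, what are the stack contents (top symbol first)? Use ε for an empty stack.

$

(q_0, bababa, $) ⊢ (q_1, ababa, V$) ⊢ (q_0, baba, $) ⊢ (q_1, aba, V$) ⊢ (q_0, ba, $) ⊢ (q_1, a, V$) ⊢ (q_0, ε, $)
All input consumed in state q_0 with stack $.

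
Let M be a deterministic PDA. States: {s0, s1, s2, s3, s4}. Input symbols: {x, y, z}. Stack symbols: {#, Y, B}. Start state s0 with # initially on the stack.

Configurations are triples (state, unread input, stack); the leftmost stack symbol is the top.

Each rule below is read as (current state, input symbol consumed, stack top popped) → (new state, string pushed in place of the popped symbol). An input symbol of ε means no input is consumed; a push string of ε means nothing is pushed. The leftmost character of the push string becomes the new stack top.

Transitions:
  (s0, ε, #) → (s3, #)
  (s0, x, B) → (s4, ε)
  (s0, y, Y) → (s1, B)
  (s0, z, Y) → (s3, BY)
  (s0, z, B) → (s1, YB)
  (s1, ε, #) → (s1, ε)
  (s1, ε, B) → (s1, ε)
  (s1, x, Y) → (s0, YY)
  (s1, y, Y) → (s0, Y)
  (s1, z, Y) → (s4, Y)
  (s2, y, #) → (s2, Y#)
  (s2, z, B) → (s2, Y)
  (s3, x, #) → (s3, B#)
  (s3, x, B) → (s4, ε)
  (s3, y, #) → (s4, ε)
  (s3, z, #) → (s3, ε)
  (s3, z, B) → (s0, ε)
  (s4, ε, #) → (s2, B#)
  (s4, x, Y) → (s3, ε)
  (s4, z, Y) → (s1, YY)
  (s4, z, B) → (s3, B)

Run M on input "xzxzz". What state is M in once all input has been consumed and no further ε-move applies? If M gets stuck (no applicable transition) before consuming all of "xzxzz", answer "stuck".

s3

(s0, xzxzz, #)
  ε-move, top #: go to s3, push # → (s3, xzxzz, #)
  read x, top #: go to s3, push B# → (s3, zxzz, B#)
  read z, top B: go to s0, push ε → (s0, xzz, #)
  ε-move, top #: go to s3, push # → (s3, xzz, #)
  read x, top #: go to s3, push B# → (s3, zz, B#)
  read z, top B: go to s0, push ε → (s0, z, #)
  ε-move, top #: go to s3, push # → (s3, z, #)
  read z, top #: go to s3, push ε → (s3, ε, ε)
All input consumed; M is in state s3.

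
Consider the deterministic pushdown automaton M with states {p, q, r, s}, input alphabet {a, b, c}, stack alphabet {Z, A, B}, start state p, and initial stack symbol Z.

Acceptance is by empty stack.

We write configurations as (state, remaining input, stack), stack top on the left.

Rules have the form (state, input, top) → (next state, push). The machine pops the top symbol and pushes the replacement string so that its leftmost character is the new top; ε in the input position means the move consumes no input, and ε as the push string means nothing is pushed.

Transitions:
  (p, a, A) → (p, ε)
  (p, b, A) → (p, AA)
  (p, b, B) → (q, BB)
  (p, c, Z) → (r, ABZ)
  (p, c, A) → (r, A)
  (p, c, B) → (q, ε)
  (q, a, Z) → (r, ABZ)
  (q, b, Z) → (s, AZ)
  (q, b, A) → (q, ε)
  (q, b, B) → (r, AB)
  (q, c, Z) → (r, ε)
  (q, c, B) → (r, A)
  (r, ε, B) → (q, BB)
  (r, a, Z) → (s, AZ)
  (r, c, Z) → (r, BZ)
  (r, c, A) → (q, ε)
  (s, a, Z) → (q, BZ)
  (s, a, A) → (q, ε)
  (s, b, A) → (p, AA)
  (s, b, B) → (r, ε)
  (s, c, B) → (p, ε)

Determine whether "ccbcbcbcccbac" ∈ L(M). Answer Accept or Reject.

(p, ccbcbcbcccbac, Z) ⊢ (r, cbcbcbcccbac, ABZ) ⊢ (q, bcbcbcccbac, BZ) ⊢ (r, cbcbcccbac, ABZ) ⊢ (q, bcbcccbac, BZ) ⊢ (r, cbcccbac, ABZ) ⊢ (q, bcccbac, BZ) ⊢ (r, cccbac, ABZ) ⊢ (q, ccbac, BZ) ⊢ (r, cbac, AZ) ⊢ (q, bac, Z) ⊢ (s, ac, AZ) ⊢ (q, c, Z) ⊢ (r, ε, ε)
All input consumed and the stack is empty.

Accept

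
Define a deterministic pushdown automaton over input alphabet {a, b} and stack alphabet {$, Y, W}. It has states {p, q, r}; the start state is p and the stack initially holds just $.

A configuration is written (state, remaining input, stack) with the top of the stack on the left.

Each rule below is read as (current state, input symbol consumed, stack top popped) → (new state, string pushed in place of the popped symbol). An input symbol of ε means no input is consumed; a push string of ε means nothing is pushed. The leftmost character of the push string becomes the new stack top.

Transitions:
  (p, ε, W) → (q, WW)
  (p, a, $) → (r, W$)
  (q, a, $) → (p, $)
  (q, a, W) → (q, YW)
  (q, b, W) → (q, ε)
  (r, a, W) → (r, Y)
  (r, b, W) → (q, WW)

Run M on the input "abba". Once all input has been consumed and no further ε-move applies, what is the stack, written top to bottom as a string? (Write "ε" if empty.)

(p, abba, $)
  read a, top $: go to r, push W$ → (r, bba, W$)
  read b, top W: go to q, push WW → (q, ba, WW$)
  read b, top W: go to q, push ε → (q, a, W$)
  read a, top W: go to q, push YW → (q, ε, YW$)
All input consumed in state q with stack YW$.

YW$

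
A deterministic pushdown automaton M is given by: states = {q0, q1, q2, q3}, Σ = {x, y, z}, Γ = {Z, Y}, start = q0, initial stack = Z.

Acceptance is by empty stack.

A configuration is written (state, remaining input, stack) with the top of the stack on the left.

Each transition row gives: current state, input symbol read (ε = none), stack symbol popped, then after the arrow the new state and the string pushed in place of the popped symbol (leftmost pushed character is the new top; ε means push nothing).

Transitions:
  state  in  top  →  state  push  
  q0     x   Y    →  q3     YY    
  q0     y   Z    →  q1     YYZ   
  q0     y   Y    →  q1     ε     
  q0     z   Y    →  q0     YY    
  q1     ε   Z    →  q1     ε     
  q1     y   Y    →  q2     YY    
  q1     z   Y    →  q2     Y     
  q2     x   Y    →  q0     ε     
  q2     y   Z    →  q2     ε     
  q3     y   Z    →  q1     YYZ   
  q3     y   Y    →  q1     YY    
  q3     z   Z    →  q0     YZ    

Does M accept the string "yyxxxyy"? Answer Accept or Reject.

(q0, yyxxxyy, Z) ⊢ (q1, yxxxyy, YYZ) ⊢ (q2, xxxyy, YYYZ) ⊢ (q0, xxyy, YYZ) ⊢ (q3, xyy, YYYZ)
No transition applies at (q3, xyy, YYYZ); input not fully consumed.

Reject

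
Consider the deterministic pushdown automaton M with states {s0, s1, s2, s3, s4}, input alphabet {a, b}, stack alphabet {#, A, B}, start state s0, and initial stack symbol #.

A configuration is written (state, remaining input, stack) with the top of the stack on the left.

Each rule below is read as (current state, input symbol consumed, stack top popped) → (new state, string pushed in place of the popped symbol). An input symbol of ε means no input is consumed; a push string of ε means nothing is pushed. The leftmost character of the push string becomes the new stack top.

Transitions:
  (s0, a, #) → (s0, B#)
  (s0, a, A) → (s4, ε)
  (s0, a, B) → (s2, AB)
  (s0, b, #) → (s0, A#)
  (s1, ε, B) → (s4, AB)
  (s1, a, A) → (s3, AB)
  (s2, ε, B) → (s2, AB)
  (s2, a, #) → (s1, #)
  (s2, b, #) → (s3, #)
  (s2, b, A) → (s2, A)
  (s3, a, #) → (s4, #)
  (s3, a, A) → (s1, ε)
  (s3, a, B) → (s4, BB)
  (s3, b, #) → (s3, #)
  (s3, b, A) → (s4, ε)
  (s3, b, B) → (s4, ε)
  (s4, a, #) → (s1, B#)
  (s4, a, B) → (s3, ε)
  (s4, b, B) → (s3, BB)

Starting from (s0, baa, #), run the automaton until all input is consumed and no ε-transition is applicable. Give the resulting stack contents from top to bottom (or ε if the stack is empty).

AB#

(s0, baa, #)
  read b, top #: go to s0, push A# → (s0, aa, A#)
  read a, top A: go to s4, push ε → (s4, a, #)
  read a, top #: go to s1, push B# → (s1, ε, B#)
  ε-move, top B: go to s4, push AB → (s4, ε, AB#)
All input consumed in state s4 with stack AB#.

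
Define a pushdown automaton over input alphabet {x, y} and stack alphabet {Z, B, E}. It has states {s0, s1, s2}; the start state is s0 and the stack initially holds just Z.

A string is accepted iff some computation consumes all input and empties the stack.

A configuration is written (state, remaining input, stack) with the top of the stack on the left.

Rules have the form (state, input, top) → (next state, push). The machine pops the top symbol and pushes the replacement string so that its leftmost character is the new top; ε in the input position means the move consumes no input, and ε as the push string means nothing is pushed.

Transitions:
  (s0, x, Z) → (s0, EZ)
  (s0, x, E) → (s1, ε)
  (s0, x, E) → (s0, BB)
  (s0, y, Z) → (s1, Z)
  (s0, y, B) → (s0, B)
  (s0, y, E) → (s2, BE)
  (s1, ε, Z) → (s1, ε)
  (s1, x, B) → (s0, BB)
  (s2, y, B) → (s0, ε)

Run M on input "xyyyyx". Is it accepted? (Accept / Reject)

One accepting computation: (s0, xyyyyx, Z) ⊢ (s0, yyyyx, EZ) ⊢ (s2, yyyx, BEZ) ⊢ (s0, yyx, EZ) ⊢ (s2, yx, BEZ) ⊢ (s0, x, EZ) ⊢ (s1, ε, Z) ⊢ (s1, ε, ε)
All input consumed and the stack is empty.

Accept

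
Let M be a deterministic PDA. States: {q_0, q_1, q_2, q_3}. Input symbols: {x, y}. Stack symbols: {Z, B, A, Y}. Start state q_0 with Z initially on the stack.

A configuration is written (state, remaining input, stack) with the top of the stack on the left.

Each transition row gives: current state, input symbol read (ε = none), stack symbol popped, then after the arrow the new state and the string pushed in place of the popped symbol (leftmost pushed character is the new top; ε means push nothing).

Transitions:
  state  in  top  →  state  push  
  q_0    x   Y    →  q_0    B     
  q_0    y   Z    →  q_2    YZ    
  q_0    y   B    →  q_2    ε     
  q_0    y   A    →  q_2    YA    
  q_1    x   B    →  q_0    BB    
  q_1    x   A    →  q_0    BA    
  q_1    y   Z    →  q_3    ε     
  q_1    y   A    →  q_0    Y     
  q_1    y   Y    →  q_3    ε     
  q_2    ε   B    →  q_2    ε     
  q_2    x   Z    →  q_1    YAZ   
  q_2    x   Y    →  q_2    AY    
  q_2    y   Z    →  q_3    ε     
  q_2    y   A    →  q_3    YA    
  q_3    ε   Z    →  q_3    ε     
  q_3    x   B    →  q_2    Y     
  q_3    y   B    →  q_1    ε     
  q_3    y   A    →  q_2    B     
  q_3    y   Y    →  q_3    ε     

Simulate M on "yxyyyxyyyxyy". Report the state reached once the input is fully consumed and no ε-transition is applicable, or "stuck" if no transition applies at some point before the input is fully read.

(q_0, yxyyyxyyyxyy, Z)
  read y, top Z: go to q_2, push YZ → (q_2, xyyyxyyyxyy, YZ)
  read x, top Y: go to q_2, push AY → (q_2, yyyxyyyxyy, AYZ)
  read y, top A: go to q_3, push YA → (q_3, yyxyyyxyy, YAYZ)
  read y, top Y: go to q_3, push ε → (q_3, yxyyyxyy, AYZ)
  read y, top A: go to q_2, push B → (q_2, xyyyxyy, BYZ)
  ε-move, top B: go to q_2, push ε → (q_2, xyyyxyy, YZ)
  read x, top Y: go to q_2, push AY → (q_2, yyyxyy, AYZ)
  read y, top A: go to q_3, push YA → (q_3, yyxyy, YAYZ)
  read y, top Y: go to q_3, push ε → (q_3, yxyy, AYZ)
  read y, top A: go to q_2, push B → (q_2, xyy, BYZ)
  ε-move, top B: go to q_2, push ε → (q_2, xyy, YZ)
  read x, top Y: go to q_2, push AY → (q_2, yy, AYZ)
  read y, top A: go to q_3, push YA → (q_3, y, YAYZ)
  read y, top Y: go to q_3, push ε → (q_3, ε, AYZ)
All input consumed; M is in state q_3.

q_3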